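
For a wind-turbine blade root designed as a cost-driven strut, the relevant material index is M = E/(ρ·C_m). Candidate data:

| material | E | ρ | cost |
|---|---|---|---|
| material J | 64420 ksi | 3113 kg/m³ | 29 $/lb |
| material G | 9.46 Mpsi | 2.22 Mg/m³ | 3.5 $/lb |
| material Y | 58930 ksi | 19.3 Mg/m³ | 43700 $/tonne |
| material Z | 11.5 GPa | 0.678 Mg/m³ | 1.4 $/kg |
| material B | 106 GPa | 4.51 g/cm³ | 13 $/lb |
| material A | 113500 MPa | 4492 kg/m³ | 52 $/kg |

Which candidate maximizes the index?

material Z

After converting to SI:
  material J: E = 444.2 GPa, ρ = 3113 kg/m³, cost = 63.93 $/kg
  material G: E = 65.22 GPa, ρ = 2220 kg/m³, cost = 7.716 $/kg
  material Y: E = 406.3 GPa, ρ = 19300 kg/m³, cost = 43.70 $/kg
  material Z: E = 11.50 GPa, ρ = 678.0 kg/m³, cost = 1.400 $/kg
  material B: E = 106.0 GPa, ρ = 4510 kg/m³, cost = 28.66 $/kg
  material A: E = 113.5 GPa, ρ = 4492 kg/m³, cost = 52.00 $/kg
  material Z: M = 12.1 MN·m per $
  material G: M = 3.81 MN·m per $
  material J: M = 2.23 MN·m per $
  material B: M = 0.820 MN·m per $
  material A: M = 0.486 MN·m per $
  material Y: M = 0.482 MN·m per $
The maximum is for material Z.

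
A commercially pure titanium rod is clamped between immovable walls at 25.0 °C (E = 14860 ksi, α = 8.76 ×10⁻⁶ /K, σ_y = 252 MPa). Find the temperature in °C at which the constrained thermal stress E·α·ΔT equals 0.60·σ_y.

E = 14860 ksi = 102.5 GPa.
E·α·ΔT = 151.2 MPa ⇒ ΔT = 151.2 / (102.5×10³ × 8.76×10⁻⁶) = 168.5 K.
T = 25.0 + 168.5 = 193.5 °C.

193 °C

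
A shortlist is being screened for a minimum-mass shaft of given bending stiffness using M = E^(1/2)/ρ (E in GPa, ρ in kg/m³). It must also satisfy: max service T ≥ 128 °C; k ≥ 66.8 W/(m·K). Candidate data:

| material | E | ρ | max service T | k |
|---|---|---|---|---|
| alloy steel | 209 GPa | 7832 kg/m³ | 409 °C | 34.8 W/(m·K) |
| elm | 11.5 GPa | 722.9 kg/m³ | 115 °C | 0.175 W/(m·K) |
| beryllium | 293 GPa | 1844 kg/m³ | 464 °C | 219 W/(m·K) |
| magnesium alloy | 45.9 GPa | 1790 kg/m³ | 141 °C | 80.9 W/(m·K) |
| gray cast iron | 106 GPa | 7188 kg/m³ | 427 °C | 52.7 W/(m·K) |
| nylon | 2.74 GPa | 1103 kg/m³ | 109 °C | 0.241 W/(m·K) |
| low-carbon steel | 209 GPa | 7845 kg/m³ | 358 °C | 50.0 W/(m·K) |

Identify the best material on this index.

beryllium

Screen on constraints: max service T ≥ 128 °C; k ≥ 66.8 W/(m·K). Survivors: beryllium, magnesium alloy.
Per-candidate index values:
  beryllium: M = 9.28×10⁻³
  magnesium alloy: M = 3.78×10⁻³
Highest index: beryllium.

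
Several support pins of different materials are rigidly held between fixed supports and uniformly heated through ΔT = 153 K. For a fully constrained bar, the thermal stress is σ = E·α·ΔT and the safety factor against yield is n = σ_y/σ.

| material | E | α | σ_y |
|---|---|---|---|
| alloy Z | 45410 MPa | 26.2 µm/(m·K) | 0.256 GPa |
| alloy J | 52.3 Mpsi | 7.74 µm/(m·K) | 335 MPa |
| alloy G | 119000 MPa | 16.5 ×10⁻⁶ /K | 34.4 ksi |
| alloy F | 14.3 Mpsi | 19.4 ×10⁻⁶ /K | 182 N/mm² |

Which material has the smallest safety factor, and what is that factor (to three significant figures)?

alloy F, n = 0.622

Converting E to GPa, α to ×10⁻⁶/K, σ_y to MPa, then σ and n for each:
  alloy Z: E = 45.41, α = 26.2, σ_y = 256.0 → σ = 182 MPa, n = 1.41
  alloy J: E = 360.6, α = 7.74, σ_y = 335.0 → σ = 427 MPa, n = 0.784
  alloy G: E = 119.0, α = 16.5, σ_y = 237.2 → σ = 300 MPa, n = 0.790
  alloy F: E = 98.60, α = 19.4, σ_y = 182.0 → σ = 293 MPa, n = 0.622
The minimum is alloy F at n = 0.622.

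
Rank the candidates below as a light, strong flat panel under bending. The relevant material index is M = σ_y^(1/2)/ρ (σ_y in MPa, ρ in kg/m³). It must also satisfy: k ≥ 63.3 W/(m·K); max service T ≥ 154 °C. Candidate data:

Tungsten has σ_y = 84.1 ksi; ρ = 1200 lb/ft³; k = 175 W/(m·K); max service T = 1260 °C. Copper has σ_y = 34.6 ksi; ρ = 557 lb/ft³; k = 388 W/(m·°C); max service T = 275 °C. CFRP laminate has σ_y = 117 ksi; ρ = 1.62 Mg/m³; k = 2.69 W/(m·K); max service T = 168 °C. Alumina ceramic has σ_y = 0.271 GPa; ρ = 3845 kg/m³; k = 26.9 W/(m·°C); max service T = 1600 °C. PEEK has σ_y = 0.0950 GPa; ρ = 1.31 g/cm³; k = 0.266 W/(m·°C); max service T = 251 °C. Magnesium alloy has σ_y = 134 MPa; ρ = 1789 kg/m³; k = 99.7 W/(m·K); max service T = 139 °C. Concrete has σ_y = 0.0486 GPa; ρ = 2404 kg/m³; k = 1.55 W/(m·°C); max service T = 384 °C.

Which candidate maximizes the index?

Screen on constraints: k ≥ 63.3 W/(m·K); max service T ≥ 154 °C. Survivors: tungsten, copper.
After converting to SI:
  tungsten: σ_y = 579.8 MPa, ρ = 19220 kg/m³
  copper: σ_y = 238.6 MPa, ρ = 8922 kg/m³
  copper: M = 1.73×10⁻³
  tungsten: M = 1.25×10⁻³
Copper has the largest M.

copper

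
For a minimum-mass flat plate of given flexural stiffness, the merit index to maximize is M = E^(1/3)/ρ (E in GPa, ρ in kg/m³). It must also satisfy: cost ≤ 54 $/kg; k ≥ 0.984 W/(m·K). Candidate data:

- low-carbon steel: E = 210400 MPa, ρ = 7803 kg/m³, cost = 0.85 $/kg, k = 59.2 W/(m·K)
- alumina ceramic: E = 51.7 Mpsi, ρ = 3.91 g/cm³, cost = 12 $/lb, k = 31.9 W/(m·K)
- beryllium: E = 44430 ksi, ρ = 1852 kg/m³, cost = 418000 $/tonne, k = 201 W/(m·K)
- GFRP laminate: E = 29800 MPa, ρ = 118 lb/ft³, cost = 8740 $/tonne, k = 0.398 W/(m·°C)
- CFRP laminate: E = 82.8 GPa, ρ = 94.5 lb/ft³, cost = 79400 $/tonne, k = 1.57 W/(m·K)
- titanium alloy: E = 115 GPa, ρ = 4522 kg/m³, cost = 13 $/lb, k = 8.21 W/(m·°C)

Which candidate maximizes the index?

Screen on constraints: cost ≤ 54 $/kg; k ≥ 0.984 W/(m·K). Survivors: low-carbon steel, alumina ceramic, titanium alloy.
Putting every candidate on a common basis:
  low-carbon steel: E = 210.4 GPa, ρ = 7803 kg/m³
  alumina ceramic: E = 356.5 GPa, ρ = 3910 kg/m³
  titanium alloy: E = 115.0 GPa, ρ = 4522 kg/m³
  alumina ceramic: M = 1.81×10⁻³
  titanium alloy: M = 1.08×10⁻³
  low-carbon steel: M = 0.762×10⁻³
The maximum is for alumina ceramic.

alumina ceramic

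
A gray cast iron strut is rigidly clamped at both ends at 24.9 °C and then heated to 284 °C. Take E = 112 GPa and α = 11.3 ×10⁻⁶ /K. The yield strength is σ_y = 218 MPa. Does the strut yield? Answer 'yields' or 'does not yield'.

yields

ΔT = 259.1 K. Constrained thermal stress σ = E·α·ΔT = 112.0×10³ MPa × 11.3×10⁻⁶ × 259.1 = 328 MPa (compressive).
Compare to σ_y = 218 MPa: σ ≥ σ_y, so it yields.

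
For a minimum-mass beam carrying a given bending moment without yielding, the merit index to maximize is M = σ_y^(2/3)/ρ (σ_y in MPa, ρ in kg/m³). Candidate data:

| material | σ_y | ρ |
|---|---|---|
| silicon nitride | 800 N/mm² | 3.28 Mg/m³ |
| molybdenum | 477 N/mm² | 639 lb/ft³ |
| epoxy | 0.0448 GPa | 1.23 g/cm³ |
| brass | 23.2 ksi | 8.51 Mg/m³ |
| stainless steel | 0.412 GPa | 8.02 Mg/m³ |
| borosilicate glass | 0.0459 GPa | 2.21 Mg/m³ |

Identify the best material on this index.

silicon nitride

Convert each candidate to consistent units, then evaluate M:
  silicon nitride: σ_y = 800.0 MPa, ρ = 3280 kg/m³
  molybdenum: σ_y = 477.0 MPa, ρ = 10240 kg/m³
  epoxy: σ_y = 44.80 MPa, ρ = 1230 kg/m³
  brass: σ_y = 160.0 MPa, ρ = 8510 kg/m³
  stainless steel: σ_y = 412.0 MPa, ρ = 8020 kg/m³
  borosilicate glass: σ_y = 45.90 MPa, ρ = 2210 kg/m³
  silicon nitride: M = 26.3×10⁻³
  epoxy: M = 10.3×10⁻³
  stainless steel: M = 6.90×10⁻³
  molybdenum: M = 5.96×10⁻³
  borosilicate glass: M = 5.80×10⁻³
  brass: M = 3.46×10⁻³
Silicon nitride ranks first.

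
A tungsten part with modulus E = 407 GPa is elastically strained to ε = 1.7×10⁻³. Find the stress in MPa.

σ = E·ε = 407000 MPa × 1.7×10⁻³ = 692 MPa.

692 MPa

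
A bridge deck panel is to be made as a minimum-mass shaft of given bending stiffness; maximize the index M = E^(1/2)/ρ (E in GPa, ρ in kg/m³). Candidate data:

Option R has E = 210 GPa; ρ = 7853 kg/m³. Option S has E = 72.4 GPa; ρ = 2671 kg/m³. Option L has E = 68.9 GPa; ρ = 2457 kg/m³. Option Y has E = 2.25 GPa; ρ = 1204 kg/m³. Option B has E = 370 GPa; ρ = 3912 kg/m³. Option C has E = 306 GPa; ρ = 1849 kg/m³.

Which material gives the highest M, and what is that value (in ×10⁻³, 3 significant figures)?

option C, M = 9.46×10⁻³

Per-candidate index values:
  option C: M = 9.46×10⁻³
  option B: M = 4.92×10⁻³
  option L: M = 3.38×10⁻³
  option S: M = 3.19×10⁻³
  option R: M = 1.85×10⁻³
  option Y: M = 1.25×10⁻³
Option C ranks first.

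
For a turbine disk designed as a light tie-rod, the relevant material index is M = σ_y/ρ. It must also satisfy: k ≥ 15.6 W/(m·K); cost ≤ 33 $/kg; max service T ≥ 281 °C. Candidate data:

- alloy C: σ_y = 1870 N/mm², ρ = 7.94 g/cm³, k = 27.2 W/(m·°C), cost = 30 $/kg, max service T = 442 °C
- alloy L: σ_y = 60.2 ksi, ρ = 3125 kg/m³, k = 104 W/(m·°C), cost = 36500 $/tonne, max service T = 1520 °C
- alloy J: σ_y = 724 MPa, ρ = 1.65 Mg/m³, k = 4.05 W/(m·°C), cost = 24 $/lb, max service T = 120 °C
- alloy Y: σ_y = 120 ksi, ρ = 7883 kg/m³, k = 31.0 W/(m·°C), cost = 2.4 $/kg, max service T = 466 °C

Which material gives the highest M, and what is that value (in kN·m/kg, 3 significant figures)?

Screen on constraints: k ≥ 15.6 W/(m·K); cost ≤ 33 $/kg; max service T ≥ 281 °C. Survivors: alloy C, alloy Y.
In SI units:
  alloy C: σ_y = 1870 MPa, ρ = 7940 kg/m³
  alloy Y: σ_y = 827.4 MPa, ρ = 7883 kg/m³
  alloy C: M = 236 kN·m/kg
  alloy Y: M = 105 kN·m/kg
Alloy C has the largest M.

alloy C, M = 236 kN·m/kg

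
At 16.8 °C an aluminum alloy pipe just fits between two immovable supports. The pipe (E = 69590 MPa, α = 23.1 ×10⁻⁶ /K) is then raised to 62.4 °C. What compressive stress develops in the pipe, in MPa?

E = 69590 MPa = 69.59 GPa.
ΔT = 45.60 K. Constrained thermal stress σ = E·α·ΔT = 69.59×10³ MPa × 23.1×10⁻⁶ × 45.60 = 73.3 MPa (compressive).

73.3 MPa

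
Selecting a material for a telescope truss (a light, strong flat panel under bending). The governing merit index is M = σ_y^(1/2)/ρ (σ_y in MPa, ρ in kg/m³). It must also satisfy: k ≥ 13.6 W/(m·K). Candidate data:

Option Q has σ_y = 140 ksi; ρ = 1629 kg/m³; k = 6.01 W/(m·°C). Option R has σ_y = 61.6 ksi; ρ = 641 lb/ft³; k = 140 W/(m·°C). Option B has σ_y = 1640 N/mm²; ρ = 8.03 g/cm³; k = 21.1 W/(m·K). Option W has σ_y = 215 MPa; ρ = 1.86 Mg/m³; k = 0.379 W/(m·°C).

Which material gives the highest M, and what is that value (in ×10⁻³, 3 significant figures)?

Screen on constraints: k ≥ 13.6 W/(m·K). Survivors: option R, option B.
Convert each candidate to consistent units, then evaluate M:
  option R: σ_y = 424.7 MPa, ρ = 10270 kg/m³
  option B: σ_y = 1640 MPa, ρ = 8030 kg/m³
  option B: M = 5.04×10⁻³
  option R: M = 2.01×10⁻³
The maximum is for option B.

option B, M = 5.04×10⁻³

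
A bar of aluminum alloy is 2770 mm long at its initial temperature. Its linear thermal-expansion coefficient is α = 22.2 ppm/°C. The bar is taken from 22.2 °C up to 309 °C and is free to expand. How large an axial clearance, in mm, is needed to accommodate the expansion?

ΔT = 309 − 22.2 = 286.8 K.
ΔL = α·L₀·ΔT = 22.2×10⁻⁶ × 2770 mm × 286.8 K = 17.6 mm.

17.6 mm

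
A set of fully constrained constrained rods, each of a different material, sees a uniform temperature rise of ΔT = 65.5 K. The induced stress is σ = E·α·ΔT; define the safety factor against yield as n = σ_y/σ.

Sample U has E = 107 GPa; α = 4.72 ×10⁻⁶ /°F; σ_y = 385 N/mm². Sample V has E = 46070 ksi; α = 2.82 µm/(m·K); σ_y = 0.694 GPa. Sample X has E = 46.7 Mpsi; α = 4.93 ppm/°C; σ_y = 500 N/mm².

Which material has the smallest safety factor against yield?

sample X

With everything in SI (GPa, ×10⁻⁶/K, MPa):
  sample U: E = 107.0, α = 8.50, σ_y = 385.0 → σ = 59.5 MPa, n = 6.47
  sample V: E = 317.6, α = 2.82, σ_y = 694.0 → σ = 58.7 MPa, n = 11.8
  sample X: E = 322.0, α = 4.93, σ_y = 500.0 → σ = 104 MPa, n = 4.81
Sample X has the lowest safety factor, n = 4.81.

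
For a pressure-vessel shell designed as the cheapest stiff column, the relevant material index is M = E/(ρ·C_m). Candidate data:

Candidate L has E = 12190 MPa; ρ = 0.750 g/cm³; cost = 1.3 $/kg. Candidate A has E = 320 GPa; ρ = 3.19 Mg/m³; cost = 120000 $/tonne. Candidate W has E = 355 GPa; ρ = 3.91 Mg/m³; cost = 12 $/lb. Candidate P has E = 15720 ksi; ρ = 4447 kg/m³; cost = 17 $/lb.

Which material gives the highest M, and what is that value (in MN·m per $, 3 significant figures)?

After converting to SI:
  candidate L: E = 12.19 GPa, ρ = 750.0 kg/m³, cost = 1.300 $/kg
  candidate A: E = 320.0 GPa, ρ = 3190 kg/m³, cost = 120.0 $/kg
  candidate W: E = 355.0 GPa, ρ = 3910 kg/m³, cost = 26.46 $/kg
  candidate P: E = 108.4 GPa, ρ = 4447 kg/m³, cost = 37.48 $/kg
  candidate L: M = 12.5 MN·m per $
  candidate W: M = 3.43 MN·m per $
  candidate A: M = 0.836 MN·m per $
  candidate P: M = 0.650 MN·m per $
Highest index: candidate L.

candidate L, M = 12.5 MN·m per $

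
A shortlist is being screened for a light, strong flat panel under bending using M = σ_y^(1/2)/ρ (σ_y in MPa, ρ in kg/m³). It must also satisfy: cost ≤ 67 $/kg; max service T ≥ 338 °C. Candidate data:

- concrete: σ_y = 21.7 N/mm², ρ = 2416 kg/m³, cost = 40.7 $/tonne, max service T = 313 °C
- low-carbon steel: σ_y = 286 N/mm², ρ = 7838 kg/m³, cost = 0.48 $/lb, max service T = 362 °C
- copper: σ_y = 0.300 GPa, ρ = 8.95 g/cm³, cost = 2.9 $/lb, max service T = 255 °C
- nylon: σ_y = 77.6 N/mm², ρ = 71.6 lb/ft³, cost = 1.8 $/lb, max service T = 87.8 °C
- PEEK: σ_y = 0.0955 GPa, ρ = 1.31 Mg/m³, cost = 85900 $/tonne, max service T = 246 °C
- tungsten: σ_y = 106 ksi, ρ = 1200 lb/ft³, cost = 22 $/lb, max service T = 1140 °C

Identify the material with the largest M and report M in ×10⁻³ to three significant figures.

low-carbon steel, M = 2.16×10⁻³

Screen on constraints: cost ≤ 67 $/kg; max service T ≥ 338 °C. Survivors: low-carbon steel, tungsten.
Putting every candidate on a common basis:
  low-carbon steel: σ_y = 286.0 MPa, ρ = 7838 kg/m³
  tungsten: σ_y = 730.8 MPa, ρ = 19220 kg/m³
  low-carbon steel: M = 2.16×10⁻³
  tungsten: M = 1.41×10⁻³
Low-carbon steel ranks first.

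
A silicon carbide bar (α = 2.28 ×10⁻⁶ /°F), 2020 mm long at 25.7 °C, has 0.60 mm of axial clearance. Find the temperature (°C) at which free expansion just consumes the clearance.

98.1 °C

α = 2.28×10⁻⁶/°F × 9/5 = 4.10×10⁻⁶/K.
α·L₀·ΔT = 0.6 mm ⇒ ΔT = 0.6 / (4.10×10⁻⁶ × 2020.0) = 72.38 K.
T = 25.7 + 72.38 = 98.08 °C.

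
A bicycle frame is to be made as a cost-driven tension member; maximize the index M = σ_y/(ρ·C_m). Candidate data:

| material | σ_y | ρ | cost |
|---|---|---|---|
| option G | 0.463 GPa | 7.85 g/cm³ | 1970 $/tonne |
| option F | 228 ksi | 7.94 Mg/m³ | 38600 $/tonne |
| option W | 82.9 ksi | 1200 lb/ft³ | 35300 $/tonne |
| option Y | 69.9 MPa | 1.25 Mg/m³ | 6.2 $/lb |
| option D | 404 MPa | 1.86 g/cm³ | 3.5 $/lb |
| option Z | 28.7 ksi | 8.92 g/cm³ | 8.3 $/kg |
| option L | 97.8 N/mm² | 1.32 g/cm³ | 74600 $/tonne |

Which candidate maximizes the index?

option G

Putting every candidate on a common basis:
  option G: σ_y = 463.0 MPa, ρ = 7850 kg/m³, cost = 1.970 $/kg
  option F: σ_y = 1572 MPa, ρ = 7940 kg/m³, cost = 38.60 $/kg
  option W: σ_y = 571.6 MPa, ρ = 19220 kg/m³, cost = 35.30 $/kg
  option Y: σ_y = 69.90 MPa, ρ = 1250 kg/m³, cost = 13.67 $/kg
  option D: σ_y = 404.0 MPa, ρ = 1860 kg/m³, cost = 7.716 $/kg
  option Z: σ_y = 197.9 MPa, ρ = 8920 kg/m³, cost = 8.300 $/kg
  option L: σ_y = 97.80 MPa, ρ = 1320 kg/m³, cost = 74.60 $/kg
  option G: M = 29.9 kN·m per $
  option D: M = 28.1 kN·m per $
  option F: M = 5.13 kN·m per $
  option Y: M = 4.09 kN·m per $
  option Z: M = 2.67 kN·m per $
  option L: M = 0.993 kN·m per $
  option W: M = 0.842 kN·m per $
Option G ranks first.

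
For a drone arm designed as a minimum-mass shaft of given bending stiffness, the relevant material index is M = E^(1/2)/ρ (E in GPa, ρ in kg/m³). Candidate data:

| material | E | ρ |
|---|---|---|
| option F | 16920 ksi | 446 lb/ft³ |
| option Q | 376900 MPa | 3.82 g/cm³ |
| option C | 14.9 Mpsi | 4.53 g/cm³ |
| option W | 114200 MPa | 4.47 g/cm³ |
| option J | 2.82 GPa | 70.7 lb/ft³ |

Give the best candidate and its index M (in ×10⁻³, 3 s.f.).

After converting to SI:
  option F: E = 116.7 GPa, ρ = 7144 kg/m³
  option Q: E = 376.9 GPa, ρ = 3820 kg/m³
  option C: E = 102.7 GPa, ρ = 4530 kg/m³
  option W: E = 114.2 GPa, ρ = 4470 kg/m³
  option J: E = 2.820 GPa, ρ = 1133 kg/m³
  option Q: M = 5.08×10⁻³
  option W: M = 2.39×10⁻³
  option C: M = 2.24×10⁻³
  option F: M = 1.51×10⁻³
  option J: M = 1.48×10⁻³
Option Q ranks first.

option Q, M = 5.08×10⁻³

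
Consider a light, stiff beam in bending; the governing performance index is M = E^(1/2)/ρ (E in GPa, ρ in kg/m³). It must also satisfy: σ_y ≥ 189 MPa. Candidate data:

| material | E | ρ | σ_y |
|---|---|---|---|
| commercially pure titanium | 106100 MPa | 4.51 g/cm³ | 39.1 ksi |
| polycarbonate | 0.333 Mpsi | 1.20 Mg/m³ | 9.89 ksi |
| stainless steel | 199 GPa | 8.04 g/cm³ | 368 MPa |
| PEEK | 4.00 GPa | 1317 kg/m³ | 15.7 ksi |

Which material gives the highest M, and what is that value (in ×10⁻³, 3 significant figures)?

commercially pure titanium, M = 2.28×10⁻³

Screen on constraints: σ_y ≥ 189 MPa. Survivors: commercially pure titanium, stainless steel.
After converting to SI:
  commercially pure titanium: E = 106.1 GPa, ρ = 4510 kg/m³
  stainless steel: E = 199.0 GPa, ρ = 8040 kg/m³
  commercially pure titanium: M = 2.28×10⁻³
  stainless steel: M = 1.75×10⁻³
Highest index: commercially pure titanium.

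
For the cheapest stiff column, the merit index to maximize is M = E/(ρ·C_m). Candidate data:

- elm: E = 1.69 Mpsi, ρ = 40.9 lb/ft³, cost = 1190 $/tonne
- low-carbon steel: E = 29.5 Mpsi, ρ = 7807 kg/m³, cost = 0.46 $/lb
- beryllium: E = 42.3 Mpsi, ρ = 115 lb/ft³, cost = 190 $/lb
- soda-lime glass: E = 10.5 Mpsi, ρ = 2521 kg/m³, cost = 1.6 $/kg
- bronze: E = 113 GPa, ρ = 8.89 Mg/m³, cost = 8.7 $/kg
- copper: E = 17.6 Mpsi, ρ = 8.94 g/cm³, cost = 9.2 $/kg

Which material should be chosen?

low-carbon steel

In SI units:
  elm: E = 11.65 GPa, ρ = 655.2 kg/m³, cost = 1.190 $/kg
  low-carbon steel: E = 203.4 GPa, ρ = 7807 kg/m³, cost = 1.014 $/kg
  beryllium: E = 291.6 GPa, ρ = 1842 kg/m³, cost = 418.9 $/kg
  soda-lime glass: E = 72.39 GPa, ρ = 2521 kg/m³, cost = 1.600 $/kg
  bronze: E = 113.0 GPa, ρ = 8890 kg/m³, cost = 8.700 $/kg
  copper: E = 121.3 GPa, ρ = 8940 kg/m³, cost = 9.200 $/kg
  low-carbon steel: M = 25.7 MN·m per $
  soda-lime glass: M = 17.9 MN·m per $
  elm: M = 14.9 MN·m per $
  copper: M = 1.48 MN·m per $
  bronze: M = 1.46 MN·m per $
  beryllium: M = 0.378 MN·m per $
Highest index: low-carbon steel.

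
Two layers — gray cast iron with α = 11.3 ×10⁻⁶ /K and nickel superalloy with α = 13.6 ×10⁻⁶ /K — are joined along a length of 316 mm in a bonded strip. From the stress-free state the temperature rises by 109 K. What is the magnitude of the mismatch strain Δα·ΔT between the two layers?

Δα = |11.3 − 13.6|×10⁻⁶/K = 2.30×10⁻⁶/K.
Mismatch strain = Δα·ΔT = 2.30×10⁻⁶ × 109.0 = 2.51×10⁻⁴.

2.51×10⁻⁴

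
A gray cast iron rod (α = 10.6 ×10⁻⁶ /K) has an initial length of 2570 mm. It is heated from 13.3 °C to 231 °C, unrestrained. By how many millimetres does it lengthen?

5.93 mm

ΔT = 231 − 13.3 = 217.7 K.
ΔL = α·L₀·ΔT = 10.6×10⁻⁶ × 2570 mm × 217.7 K = 5.93 mm.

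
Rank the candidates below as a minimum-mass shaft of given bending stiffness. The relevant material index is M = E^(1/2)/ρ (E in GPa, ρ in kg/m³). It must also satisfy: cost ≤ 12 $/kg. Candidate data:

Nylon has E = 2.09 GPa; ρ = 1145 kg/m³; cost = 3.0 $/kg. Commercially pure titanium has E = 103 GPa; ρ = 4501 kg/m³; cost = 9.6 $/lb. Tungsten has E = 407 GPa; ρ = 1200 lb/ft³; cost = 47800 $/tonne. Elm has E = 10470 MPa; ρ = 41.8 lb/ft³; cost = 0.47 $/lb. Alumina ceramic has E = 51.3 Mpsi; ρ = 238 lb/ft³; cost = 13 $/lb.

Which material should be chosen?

elm

Screen on constraints: cost ≤ 12 $/kg. Survivors: nylon, elm.
After converting to SI:
  nylon: E = 2.090 GPa, ρ = 1145 kg/m³
  elm: E = 10.47 GPa, ρ = 669.6 kg/m³
  elm: M = 4.83×10⁻³
  nylon: M = 1.26×10⁻³
The maximum is for elm.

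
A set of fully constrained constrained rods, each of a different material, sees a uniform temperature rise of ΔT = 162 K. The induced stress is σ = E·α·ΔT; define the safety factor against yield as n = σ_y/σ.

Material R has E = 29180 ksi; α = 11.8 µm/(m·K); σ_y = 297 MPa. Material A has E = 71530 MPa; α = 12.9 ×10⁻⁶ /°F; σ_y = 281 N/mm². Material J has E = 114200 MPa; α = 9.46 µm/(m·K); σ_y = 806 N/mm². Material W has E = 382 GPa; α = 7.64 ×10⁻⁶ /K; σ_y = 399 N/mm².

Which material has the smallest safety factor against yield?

Per material, after unit conversion:
  material R: E = 201.2, α = 11.8, σ_y = 297.0 → σ = 385 MPa, n = 0.772
  material A: E = 71.53, α = 23.2, σ_y = 281.0 → σ = 269 MPa, n = 1.04
  material J: E = 114.2, α = 9.46, σ_y = 806.0 → σ = 175 MPa, n = 4.61
  material W: E = 382.0, α = 7.64, σ_y = 399.0 → σ = 473 MPa, n = 0.844
Material R has the lowest safety factor, n = 0.772.

material R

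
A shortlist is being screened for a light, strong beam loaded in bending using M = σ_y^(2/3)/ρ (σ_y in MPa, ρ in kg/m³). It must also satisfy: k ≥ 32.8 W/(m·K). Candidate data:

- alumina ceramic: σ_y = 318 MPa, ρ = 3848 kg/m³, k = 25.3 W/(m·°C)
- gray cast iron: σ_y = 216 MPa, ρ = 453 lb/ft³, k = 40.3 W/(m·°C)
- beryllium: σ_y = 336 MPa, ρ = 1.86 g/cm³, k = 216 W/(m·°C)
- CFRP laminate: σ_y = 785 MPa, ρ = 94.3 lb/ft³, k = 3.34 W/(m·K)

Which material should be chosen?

beryllium

Screen on constraints: k ≥ 32.8 W/(m·K). Survivors: gray cast iron, beryllium.
After converting to SI:
  gray cast iron: σ_y = 216.0 MPa, ρ = 7256 kg/m³
  beryllium: σ_y = 336.0 MPa, ρ = 1860 kg/m³
  beryllium: M = 26.0×10⁻³
  gray cast iron: M = 4.96×10⁻³
Beryllium ranks first.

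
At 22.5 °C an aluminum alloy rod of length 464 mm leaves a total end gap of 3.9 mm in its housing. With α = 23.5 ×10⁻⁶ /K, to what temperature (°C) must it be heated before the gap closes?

α·L₀·ΔT = 3.9 mm ⇒ ΔT = 3.9 / (23.5×10⁻⁶ × 464.0) = 357.7 K.
T = 22.5 + 357.7 = 380.2 °C.

380 °C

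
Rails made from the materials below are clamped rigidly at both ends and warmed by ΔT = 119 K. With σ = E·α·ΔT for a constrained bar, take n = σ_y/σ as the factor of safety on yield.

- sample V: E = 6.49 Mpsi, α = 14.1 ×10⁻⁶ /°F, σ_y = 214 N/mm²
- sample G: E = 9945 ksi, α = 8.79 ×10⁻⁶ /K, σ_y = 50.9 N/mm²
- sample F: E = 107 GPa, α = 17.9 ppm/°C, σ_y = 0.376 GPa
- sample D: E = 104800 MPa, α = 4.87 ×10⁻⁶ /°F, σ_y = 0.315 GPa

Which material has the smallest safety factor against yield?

Per material, after unit conversion:
  sample V: E = 44.75, α = 25.4, σ_y = 214.0 → σ = 135 MPa, n = 1.58
  sample G: E = 68.57, α = 8.79, σ_y = 50.90 → σ = 71.7 MPa, n = 0.710
  sample F: E = 107.0, α = 17.9, σ_y = 376.0 → σ = 228 MPa, n = 1.65
  sample D: E = 104.8, α = 8.77, σ_y = 315.0 → σ = 109 MPa, n = 2.88
Sample G has the lowest safety factor, n = 0.710.

sample G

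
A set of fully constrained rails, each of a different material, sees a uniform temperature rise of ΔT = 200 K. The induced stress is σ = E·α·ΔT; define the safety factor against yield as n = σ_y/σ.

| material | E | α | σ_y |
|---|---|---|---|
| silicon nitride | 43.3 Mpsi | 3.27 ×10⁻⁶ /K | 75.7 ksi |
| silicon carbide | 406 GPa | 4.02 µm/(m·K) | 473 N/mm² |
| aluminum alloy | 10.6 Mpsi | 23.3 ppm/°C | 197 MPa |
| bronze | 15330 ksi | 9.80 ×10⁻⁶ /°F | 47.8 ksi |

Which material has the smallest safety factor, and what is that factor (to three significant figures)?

Per material, after unit conversion:
  silicon nitride: E = 298.5, α = 3.27, σ_y = 521.9 → σ = 195 MPa, n = 2.67
  silicon carbide: E = 406.0, α = 4.02, σ_y = 473.0 → σ = 326 MPa, n = 1.45
  aluminum alloy: E = 73.08, α = 23.3, σ_y = 197.0 → σ = 341 MPa, n = 0.578
  bronze: E = 105.7, α = 17.6, σ_y = 329.6 → σ = 373 MPa, n = 0.884
The minimum is aluminum alloy at n = 0.578.

aluminum alloy, n = 0.578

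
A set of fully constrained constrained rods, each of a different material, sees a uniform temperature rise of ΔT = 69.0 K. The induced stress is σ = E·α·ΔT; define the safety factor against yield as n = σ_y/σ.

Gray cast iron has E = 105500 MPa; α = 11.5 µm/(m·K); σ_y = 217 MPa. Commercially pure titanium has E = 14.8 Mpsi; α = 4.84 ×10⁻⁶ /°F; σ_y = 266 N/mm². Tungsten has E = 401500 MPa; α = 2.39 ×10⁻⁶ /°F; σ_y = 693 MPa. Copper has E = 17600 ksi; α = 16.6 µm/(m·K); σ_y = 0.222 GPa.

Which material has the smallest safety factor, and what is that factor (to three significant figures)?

Per material, after unit conversion:
  gray cast iron: E = 105.5, α = 11.5, σ_y = 217.0 → σ = 83.7 MPa, n = 2.59
  commercially pure titanium: E = 102.0, α = 8.71, σ_y = 266.0 → σ = 61.3 MPa, n = 4.34
  tungsten: E = 401.5, α = 4.30, σ_y = 693.0 → σ = 119 MPa, n = 5.81
  copper: E = 121.3, α = 16.6, σ_y = 222.0 → σ = 139 MPa, n = 1.60
Copper has the lowest safety factor, n = 1.60.

copper, n = 1.60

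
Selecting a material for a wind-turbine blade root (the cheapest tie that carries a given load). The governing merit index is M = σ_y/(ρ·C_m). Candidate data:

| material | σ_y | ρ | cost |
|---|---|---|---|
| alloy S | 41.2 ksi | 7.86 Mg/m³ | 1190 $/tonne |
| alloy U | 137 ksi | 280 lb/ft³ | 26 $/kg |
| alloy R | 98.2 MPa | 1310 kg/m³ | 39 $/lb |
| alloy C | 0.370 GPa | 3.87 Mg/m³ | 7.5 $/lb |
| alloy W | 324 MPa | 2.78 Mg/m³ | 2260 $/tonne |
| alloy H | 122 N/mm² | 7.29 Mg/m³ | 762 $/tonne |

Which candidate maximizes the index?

alloy W

In SI units:
  alloy S: σ_y = 284.1 MPa, ρ = 7860 kg/m³, cost = 1.190 $/kg
  alloy U: σ_y = 944.6 MPa, ρ = 4485 kg/m³, cost = 26.00 $/kg
  alloy R: σ_y = 98.20 MPa, ρ = 1310 kg/m³, cost = 85.98 $/kg
  alloy C: σ_y = 370.0 MPa, ρ = 3870 kg/m³, cost = 16.53 $/kg
  alloy W: σ_y = 324.0 MPa, ρ = 2780 kg/m³, cost = 2.260 $/kg
  alloy H: σ_y = 122.0 MPa, ρ = 7290 kg/m³, cost = 0.7620 $/kg
  alloy W: M = 51.6 kN·m per $
  alloy S: M = 30.4 kN·m per $
  alloy H: M = 22.0 kN·m per $
  alloy U: M = 8.10 kN·m per $
  alloy C: M = 5.78 kN·m per $
  alloy R: M = 0.872 kN·m per $
Alloy W ranks first.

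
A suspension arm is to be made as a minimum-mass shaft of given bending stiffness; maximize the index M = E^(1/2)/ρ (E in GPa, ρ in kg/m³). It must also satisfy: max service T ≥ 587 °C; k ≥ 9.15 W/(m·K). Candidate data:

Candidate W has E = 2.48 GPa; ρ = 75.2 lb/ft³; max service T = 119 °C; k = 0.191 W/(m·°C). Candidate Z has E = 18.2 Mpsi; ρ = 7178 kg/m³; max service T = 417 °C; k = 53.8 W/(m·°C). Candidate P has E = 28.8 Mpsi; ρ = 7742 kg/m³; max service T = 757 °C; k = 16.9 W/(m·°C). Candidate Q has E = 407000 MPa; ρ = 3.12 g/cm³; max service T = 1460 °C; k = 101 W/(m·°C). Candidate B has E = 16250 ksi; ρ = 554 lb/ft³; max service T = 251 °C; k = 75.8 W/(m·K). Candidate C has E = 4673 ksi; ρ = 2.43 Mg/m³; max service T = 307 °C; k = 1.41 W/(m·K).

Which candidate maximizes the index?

Screen on constraints: max service T ≥ 587 °C; k ≥ 9.15 W/(m·K). Survivors: candidate P, candidate Q.
In SI units:
  candidate P: E = 198.6 GPa, ρ = 7742 kg/m³
  candidate Q: E = 407.0 GPa, ρ = 3120 kg/m³
  candidate Q: M = 6.47×10⁻³
  candidate P: M = 1.82×10⁻³
Candidate Q has the largest M.

candidate Q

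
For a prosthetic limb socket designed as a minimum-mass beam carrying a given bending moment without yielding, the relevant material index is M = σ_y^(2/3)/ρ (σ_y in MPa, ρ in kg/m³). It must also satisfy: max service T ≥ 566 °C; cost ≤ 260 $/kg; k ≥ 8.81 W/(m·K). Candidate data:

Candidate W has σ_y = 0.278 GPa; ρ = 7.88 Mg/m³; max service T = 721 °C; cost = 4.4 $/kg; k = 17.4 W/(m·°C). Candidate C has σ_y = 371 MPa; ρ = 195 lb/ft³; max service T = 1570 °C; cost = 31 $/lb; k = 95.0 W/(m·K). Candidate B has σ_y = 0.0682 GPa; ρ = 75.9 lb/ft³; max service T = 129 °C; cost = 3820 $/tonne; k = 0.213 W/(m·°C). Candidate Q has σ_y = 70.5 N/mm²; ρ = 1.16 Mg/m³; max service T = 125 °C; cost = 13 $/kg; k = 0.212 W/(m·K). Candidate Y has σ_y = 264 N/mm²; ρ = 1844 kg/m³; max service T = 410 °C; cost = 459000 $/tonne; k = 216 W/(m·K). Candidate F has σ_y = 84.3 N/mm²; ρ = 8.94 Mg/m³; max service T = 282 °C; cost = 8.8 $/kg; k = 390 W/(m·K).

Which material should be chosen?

candidate C

Screen on constraints: max service T ≥ 566 °C; cost ≤ 260 $/kg; k ≥ 8.81 W/(m·K). Survivors: candidate W, candidate C.
After converting to SI:
  candidate W: σ_y = 278.0 MPa, ρ = 7880 kg/m³
  candidate C: σ_y = 371.0 MPa, ρ = 3124 kg/m³
  candidate C: M = 16.5×10⁻³
  candidate W: M = 5.41×10⁻³
The maximum is for candidate C.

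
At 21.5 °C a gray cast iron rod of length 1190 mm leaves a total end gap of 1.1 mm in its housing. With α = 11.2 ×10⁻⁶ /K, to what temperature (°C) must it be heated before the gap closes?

104 °C

α·L₀·ΔT = 1.1 mm ⇒ ΔT = 1.1 / (11.2×10⁻⁶ × 1190.0) = 82.53 K.
T = 21.5 + 82.53 = 104.0 °C.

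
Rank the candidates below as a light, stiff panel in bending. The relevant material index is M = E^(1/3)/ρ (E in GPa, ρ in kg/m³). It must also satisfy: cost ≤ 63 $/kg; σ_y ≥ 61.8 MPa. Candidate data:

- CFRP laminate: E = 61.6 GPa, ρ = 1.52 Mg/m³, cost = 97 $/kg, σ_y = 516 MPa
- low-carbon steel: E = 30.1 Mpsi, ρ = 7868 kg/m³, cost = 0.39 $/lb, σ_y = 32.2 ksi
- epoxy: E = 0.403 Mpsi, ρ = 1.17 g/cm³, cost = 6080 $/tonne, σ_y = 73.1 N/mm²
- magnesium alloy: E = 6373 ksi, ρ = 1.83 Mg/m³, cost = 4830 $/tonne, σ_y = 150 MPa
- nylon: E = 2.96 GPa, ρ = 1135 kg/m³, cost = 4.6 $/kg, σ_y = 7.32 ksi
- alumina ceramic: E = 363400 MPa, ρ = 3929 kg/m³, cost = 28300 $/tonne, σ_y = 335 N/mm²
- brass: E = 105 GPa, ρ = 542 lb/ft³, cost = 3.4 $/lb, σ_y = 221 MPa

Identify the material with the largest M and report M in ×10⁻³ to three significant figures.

Screen on constraints: cost ≤ 63 $/kg; σ_y ≥ 61.8 MPa. Survivors: low-carbon steel, epoxy, magnesium alloy, alumina ceramic, brass.
Convert each candidate to consistent units, then evaluate M:
  low-carbon steel: E = 207.5 GPa, ρ = 7868 kg/m³
  epoxy: E = 2.779 GPa, ρ = 1170 kg/m³
  magnesium alloy: E = 43.94 GPa, ρ = 1830 kg/m³
  alumina ceramic: E = 363.4 GPa, ρ = 3929 kg/m³
  brass: E = 105.0 GPa, ρ = 8682 kg/m³
  magnesium alloy: M = 1.93×10⁻³
  alumina ceramic: M = 1.82×10⁻³
  epoxy: M = 1.20×10⁻³
  low-carbon steel: M = 0.752×10⁻³
  brass: M = 0.543×10⁻³
Magnesium alloy ranks first.

magnesium alloy, M = 1.93×10⁻³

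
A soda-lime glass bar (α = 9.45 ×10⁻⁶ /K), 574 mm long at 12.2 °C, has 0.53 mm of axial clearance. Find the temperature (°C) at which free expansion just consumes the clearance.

110 °C

α·L₀·ΔT = 0.53 mm ⇒ ΔT = 0.53 / (9.45×10⁻⁶ × 574.0) = 97.71 K.
T = 12.2 + 97.71 = 109.9 °C.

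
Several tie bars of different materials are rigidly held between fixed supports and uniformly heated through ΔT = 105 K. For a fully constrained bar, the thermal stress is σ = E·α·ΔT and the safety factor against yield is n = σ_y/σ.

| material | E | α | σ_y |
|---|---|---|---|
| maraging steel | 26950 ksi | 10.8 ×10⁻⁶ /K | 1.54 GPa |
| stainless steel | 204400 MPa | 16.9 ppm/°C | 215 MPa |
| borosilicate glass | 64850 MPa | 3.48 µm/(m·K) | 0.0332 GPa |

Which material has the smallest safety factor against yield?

Converting E to GPa, α to ×10⁻⁶/K, σ_y to MPa, then σ and n for each:
  maraging steel: E = 185.8, α = 10.8, σ_y = 1540 → σ = 211 MPa, n = 7.31
  stainless steel: E = 204.4, α = 16.9, σ_y = 215.0 → σ = 363 MPa, n = 0.593
  borosilicate glass: E = 64.85, α = 3.48, σ_y = 33.20 → σ = 23.7 MPa, n = 1.40
The minimum is stainless steel at n = 0.593.

stainless steel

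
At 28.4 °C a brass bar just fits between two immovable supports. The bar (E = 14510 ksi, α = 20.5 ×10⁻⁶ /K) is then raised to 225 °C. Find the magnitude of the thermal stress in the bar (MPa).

403 MPa

E = 14510 ksi = 100.0 GPa.
ΔT = 196.6 K. Constrained thermal stress σ = E·α·ΔT = 100.0×10³ MPa × 20.5×10⁻⁶ × 196.6 = 403 MPa (compressive).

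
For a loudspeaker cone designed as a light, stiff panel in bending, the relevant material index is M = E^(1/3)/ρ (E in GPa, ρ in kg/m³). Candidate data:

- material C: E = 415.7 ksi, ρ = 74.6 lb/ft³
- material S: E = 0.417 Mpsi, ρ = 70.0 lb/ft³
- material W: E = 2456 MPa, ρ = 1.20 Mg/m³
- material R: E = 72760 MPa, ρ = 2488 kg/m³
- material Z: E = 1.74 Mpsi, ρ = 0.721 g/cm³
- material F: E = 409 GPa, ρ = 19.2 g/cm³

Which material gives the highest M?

material Z

Putting every candidate on a common basis:
  material C: E = 2.866 GPa, ρ = 1195 kg/m³
  material S: E = 2.875 GPa, ρ = 1121 kg/m³
  material W: E = 2.456 GPa, ρ = 1200 kg/m³
  material R: E = 72.76 GPa, ρ = 2488 kg/m³
  material Z: E = 12.00 GPa, ρ = 721.0 kg/m³
  material F: E = 409.0 GPa, ρ = 19200 kg/m³
  material Z: M = 3.18×10⁻³
  material R: M = 1.68×10⁻³
  material S: M = 1.27×10⁻³
  material C: M = 1.19×10⁻³
  material W: M = 1.12×10⁻³
  material F: M = 0.387×10⁻³
The maximum is for material Z.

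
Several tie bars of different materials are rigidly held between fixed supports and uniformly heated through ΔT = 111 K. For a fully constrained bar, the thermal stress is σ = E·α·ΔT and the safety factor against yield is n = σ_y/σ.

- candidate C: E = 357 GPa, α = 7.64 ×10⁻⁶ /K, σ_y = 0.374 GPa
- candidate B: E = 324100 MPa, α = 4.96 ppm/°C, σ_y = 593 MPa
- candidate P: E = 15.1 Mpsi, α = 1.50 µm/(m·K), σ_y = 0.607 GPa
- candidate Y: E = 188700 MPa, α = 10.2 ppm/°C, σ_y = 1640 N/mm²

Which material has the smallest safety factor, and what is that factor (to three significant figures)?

candidate C, n = 1.24

Per material, after unit conversion:
  candidate C: E = 357.0, α = 7.64, σ_y = 374.0 → σ = 303 MPa, n = 1.24
  candidate B: E = 324.1, α = 4.96, σ_y = 593.0 → σ = 178 MPa, n = 3.32
  candidate P: E = 104.1, α = 1.50, σ_y = 607.0 → σ = 17.3 MPa, n = 35.0
  candidate Y: E = 188.7, α = 10.2, σ_y = 1640 → σ = 214 MPa, n = 7.68
Candidate C has the lowest safety factor, n = 1.24.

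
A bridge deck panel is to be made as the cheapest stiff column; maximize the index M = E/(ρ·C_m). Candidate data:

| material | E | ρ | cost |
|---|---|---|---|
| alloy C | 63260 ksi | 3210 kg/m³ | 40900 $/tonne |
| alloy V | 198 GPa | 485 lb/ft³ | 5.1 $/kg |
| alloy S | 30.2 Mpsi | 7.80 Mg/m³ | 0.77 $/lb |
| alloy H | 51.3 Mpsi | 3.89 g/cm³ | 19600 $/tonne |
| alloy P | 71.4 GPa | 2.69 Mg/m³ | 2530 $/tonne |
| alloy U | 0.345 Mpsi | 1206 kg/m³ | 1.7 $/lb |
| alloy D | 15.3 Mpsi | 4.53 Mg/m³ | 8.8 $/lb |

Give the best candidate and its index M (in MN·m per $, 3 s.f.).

alloy S, M = 15.7 MN·m per $

After converting to SI:
  alloy C: E = 436.2 GPa, ρ = 3210 kg/m³, cost = 40.90 $/kg
  alloy V: E = 198.0 GPa, ρ = 7769 kg/m³, cost = 5.100 $/kg
  alloy S: E = 208.2 GPa, ρ = 7800 kg/m³, cost = 1.698 $/kg
  alloy H: E = 353.7 GPa, ρ = 3890 kg/m³, cost = 19.60 $/kg
  alloy P: E = 71.40 GPa, ρ = 2690 kg/m³, cost = 2.530 $/kg
  alloy U: E = 2.379 GPa, ρ = 1206 kg/m³, cost = 3.748 $/kg
  alloy D: E = 105.5 GPa, ρ = 4530 kg/m³, cost = 19.40 $/kg
  alloy S: M = 15.7 MN·m per $
  alloy P: M = 10.5 MN·m per $
  alloy V: M = 5.00 MN·m per $
  alloy H: M = 4.64 MN·m per $
  alloy C: M = 3.32 MN·m per $
  alloy D: M = 1.20 MN·m per $
  alloy U: M = 0.526 MN·m per $
Alloy S has the largest M.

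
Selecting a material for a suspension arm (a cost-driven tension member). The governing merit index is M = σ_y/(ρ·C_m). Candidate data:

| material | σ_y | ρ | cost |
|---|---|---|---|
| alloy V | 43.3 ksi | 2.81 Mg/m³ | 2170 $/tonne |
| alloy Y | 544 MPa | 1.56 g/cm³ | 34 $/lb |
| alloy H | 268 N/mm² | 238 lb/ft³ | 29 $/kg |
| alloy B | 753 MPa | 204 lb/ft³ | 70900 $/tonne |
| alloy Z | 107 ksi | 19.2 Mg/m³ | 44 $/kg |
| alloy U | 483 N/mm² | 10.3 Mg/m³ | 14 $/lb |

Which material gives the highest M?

alloy V

Putting every candidate on a common basis:
  alloy V: σ_y = 298.5 MPa, ρ = 2810 kg/m³, cost = 2.170 $/kg
  alloy Y: σ_y = 544.0 MPa, ρ = 1560 kg/m³, cost = 74.96 $/kg
  alloy H: σ_y = 268.0 MPa, ρ = 3812 kg/m³, cost = 29.00 $/kg
  alloy B: σ_y = 753.0 MPa, ρ = 3268 kg/m³, cost = 70.90 $/kg
  alloy Z: σ_y = 737.7 MPa, ρ = 19200 kg/m³, cost = 44.00 $/kg
  alloy U: σ_y = 483.0 MPa, ρ = 10300 kg/m³, cost = 30.86 $/kg
  alloy V: M = 49.0 kN·m per $
  alloy Y: M = 4.65 kN·m per $
  alloy B: M = 3.25 kN·m per $
  alloy H: M = 2.42 kN·m per $
  alloy U: M = 1.52 kN·m per $
  alloy Z: M = 0.873 kN·m per $
Alloy V ranks first.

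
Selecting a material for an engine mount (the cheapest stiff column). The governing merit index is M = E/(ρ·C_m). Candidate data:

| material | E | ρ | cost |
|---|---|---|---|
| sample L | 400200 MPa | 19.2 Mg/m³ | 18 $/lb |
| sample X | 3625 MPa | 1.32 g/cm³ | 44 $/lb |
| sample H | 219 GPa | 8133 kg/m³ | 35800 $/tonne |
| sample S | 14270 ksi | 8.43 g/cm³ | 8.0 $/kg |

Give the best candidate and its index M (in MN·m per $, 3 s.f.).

sample S, M = 1.46 MN·m per $

In SI units:
  sample L: E = 400.2 GPa, ρ = 19200 kg/m³, cost = 39.68 $/kg
  sample X: E = 3.625 GPa, ρ = 1320 kg/m³, cost = 97.00 $/kg
  sample H: E = 219.0 GPa, ρ = 8133 kg/m³, cost = 35.80 $/kg
  sample S: E = 98.39 GPa, ρ = 8430 kg/m³, cost = 8.000 $/kg
  sample S: M = 1.46 MN·m per $
  sample H: M = 0.752 MN·m per $
  sample L: M = 0.525 MN·m per $
  sample X: M = 0.0283 MN·m per $
The maximum is for sample S.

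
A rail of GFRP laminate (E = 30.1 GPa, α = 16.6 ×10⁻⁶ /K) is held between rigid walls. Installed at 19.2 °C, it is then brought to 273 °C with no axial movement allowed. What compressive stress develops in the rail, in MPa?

ΔT = 253.8 K. Constrained thermal stress σ = E·α·ΔT = 30.10×10³ MPa × 16.6×10⁻⁶ × 253.8 = 127 MPa (compressive).

127 MPa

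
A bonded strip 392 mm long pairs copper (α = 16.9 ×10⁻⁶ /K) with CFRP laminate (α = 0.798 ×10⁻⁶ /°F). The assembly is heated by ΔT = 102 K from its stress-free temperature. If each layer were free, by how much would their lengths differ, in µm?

618 µm

CFRP laminate: α = 0.798×10⁻⁶/°F × 9/5 = 1.44×10⁻⁶/K.
Δα = |16.9 − 1.44|×10⁻⁶/K = 15.5×10⁻⁶/K.
ΔL_mismatch = Δα·L·ΔT = 15.5×10⁻⁶ × 392.0 mm × 102.0 K = 618 µm.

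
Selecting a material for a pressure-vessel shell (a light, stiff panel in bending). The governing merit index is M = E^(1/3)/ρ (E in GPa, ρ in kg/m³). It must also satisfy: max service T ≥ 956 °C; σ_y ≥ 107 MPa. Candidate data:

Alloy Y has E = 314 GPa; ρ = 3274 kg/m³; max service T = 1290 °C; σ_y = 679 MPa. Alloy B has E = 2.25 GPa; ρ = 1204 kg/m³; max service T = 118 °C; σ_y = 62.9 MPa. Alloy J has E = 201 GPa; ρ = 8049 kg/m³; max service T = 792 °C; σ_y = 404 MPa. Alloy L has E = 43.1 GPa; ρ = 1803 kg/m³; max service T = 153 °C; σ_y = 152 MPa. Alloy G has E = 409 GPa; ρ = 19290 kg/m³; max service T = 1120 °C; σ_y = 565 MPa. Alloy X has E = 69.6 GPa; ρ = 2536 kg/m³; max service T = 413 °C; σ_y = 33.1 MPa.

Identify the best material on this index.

alloy Y

Screen on constraints: max service T ≥ 956 °C; σ_y ≥ 107 MPa. Survivors: alloy Y, alloy G.
Per-candidate index values:
  alloy Y: M = 2.08×10⁻³
  alloy G: M = 0.385×10⁻³
Alloy Y ranks first.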